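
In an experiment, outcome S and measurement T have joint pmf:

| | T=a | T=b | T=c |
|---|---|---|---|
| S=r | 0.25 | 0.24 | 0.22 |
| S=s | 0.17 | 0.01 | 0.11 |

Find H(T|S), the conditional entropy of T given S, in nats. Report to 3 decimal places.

1.010 nats

Marginals: p(S) = (0.7100, 0.2900), p(T) = (0.4200, 0.2500, 0.3300).
H(T|S) = Σ p(S) · H(T|S=·).
  S=r: p=0.7100, H(T|S=r) = 1.0972
  S=s: p=0.2900, H(T|S=s) = 0.7969
Weighted sum = 1.010 nats.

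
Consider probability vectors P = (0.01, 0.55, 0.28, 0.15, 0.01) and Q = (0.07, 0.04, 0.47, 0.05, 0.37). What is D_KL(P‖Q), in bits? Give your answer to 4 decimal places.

2.0281 bits

D(P‖Q) = Σ p·log₂(p/q).
  0.01·log₂(0.01/0.07) = -0.02807
  0.55·log₂(0.55/0.04) = 2.07975
  0.28·log₂(0.28/0.47) = -0.20923
  0.15·log₂(0.15/0.05) = 0.23774
  0.01·log₂(0.01/0.37) = -0.05209
D(P‖Q) = 2.0281 bits.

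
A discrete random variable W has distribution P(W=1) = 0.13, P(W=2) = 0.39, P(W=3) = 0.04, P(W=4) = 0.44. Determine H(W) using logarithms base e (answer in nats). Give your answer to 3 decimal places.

1.122 nats

H(W) = −Σ p·ln p.
  −(0.13)·ln(0.13) = 0.2652
  −(0.39)·ln(0.39) = 0.3672
  −(0.04)·ln(0.04) = 0.1288
  −(0.44)·ln(0.44) = 0.3612
Sum: 0.2652 + 0.3672 + 0.1288 + 0.3612 = 1.122 nats.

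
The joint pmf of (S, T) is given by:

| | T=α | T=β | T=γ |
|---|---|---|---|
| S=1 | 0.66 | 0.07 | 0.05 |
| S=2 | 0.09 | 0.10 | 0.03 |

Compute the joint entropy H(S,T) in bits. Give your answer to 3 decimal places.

1.677 bits

H(S,T) = −Σ p(x,y)·log₂ p(x,y) over all 6 cells.
  cell (1,α): −0.66·log₂0.66 = 0.3956
  cell (1,β): −0.07·log₂0.07 = 0.2686
  cell (1,γ): −0.05·log₂0.05 = 0.2161
  cell (2,α): −0.09·log₂0.09 = 0.3127
  cell (2,β): −0.10·log₂0.10 = 0.3322
  cell (2,γ): −0.03·log₂0.03 = 0.1518
Sum = 1.677 bits.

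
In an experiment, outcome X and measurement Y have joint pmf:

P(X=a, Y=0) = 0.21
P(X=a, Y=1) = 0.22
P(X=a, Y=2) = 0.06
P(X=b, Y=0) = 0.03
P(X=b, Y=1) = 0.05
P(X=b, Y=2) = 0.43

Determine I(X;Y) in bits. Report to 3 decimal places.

Marginals: p(X) = (0.4900, 0.5100), p(Y) = (0.2400, 0.2700, 0.4900).
I(X;Y) = Σ p(x,y)·log₂[p(x,y)/(p(x)p(y))].
  (a,0): 0.21·log₂(1.7857) = 0.1757
  (a,1): 0.22·log₂(1.6629) = 0.1614
  (a,2): 0.06·log₂(0.2499) = -0.1200
  (b,0): 0.03·log₂(0.2451) = -0.0609
  (b,1): 0.05·log₂(0.3631) = -0.0731
  (b,2): 0.43·log₂(1.7207) = 0.3367
Sum = 0.420 bits.

0.420 bits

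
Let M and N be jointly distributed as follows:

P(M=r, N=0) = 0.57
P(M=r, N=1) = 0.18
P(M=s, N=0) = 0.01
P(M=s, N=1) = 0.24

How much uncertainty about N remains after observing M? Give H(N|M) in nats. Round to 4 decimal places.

0.4553 nats

Marginals: p(M) = (0.7500, 0.2500), p(N) = (0.5800, 0.4200).
H(N|M) = Σ p(M) · H(N|M=·).
  M=r: p=0.7500, H(N|M=r) = 0.5511
  M=s: p=0.2500, H(N|M=s) = 0.1679
Weighted sum = 0.4553 nats.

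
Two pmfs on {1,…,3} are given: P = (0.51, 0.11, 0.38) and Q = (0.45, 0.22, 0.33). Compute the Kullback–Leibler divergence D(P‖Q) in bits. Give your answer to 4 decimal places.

0.0594 bits

D(P‖Q) = Σ p·log₂(p/q).
  0.51·log₂(0.51/0.45) = 0.09209
  0.11·log₂(0.11/0.22) = -0.11000
  0.38·log₂(0.38/0.33) = 0.07734
D(P‖Q) = 0.0594 bits.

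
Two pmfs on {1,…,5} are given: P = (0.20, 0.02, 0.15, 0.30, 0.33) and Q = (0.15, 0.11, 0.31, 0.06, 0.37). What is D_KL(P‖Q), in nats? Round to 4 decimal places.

D(P‖Q) = Σ p·ln(p/q).
  0.20·ln(0.20/0.15) = 0.05754
  0.02·ln(0.02/0.11) = -0.03409
  0.15·ln(0.15/0.31) = -0.10889
  0.30·ln(0.30/0.06) = 0.48283
  0.33·ln(0.33/0.37) = -0.03776
D(P‖Q) = 0.3596 nats.

0.3596 nats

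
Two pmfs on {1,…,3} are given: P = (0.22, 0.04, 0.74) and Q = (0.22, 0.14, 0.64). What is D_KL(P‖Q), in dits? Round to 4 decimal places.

0.0249 dits

D(P‖Q) = Σ p·log₁₀(p/q).
  0.22·log₁₀(0.22/0.22) = 0.00000
  0.04·log₁₀(0.04/0.14) = -0.02176
  0.74·log₁₀(0.74/0.64) = 0.04666
D(P‖Q) = 0.0249 dits.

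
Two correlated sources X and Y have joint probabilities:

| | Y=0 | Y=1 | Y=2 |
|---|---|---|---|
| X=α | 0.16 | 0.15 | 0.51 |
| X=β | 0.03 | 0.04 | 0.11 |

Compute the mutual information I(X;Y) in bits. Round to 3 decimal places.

0.001 bits

Marginals: p(X) = (0.8200, 0.1800), p(Y) = (0.1900, 0.1900, 0.6200).
I(X;Y) = H(X) + H(Y) − H(X,Y).
H(X) = 0.6801, H(Y) = 1.3380, H(X,Y) = 2.0168.
I(X;Y) = 0.6801 + 1.3380 − 2.0168 = 0.001 bits.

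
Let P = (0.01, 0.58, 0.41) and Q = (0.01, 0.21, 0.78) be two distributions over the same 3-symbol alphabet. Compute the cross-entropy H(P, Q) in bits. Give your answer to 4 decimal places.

H(P,Q) = −Σ p·log₂ q.
  −0.01·log₂(0.01) = 0.06644
  −0.58·log₂(0.21) = 1.30589
  −0.41·log₂(0.78) = 0.14697
H(P,Q) = 1.5193 bits.

1.5193 bits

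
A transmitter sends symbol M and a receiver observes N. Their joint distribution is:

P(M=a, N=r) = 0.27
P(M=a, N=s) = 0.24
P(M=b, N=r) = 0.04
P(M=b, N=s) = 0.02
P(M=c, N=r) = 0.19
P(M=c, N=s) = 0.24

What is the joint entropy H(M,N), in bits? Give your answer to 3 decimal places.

2.252 bits

H(M,N) = −Σ p(x,y)·log₂ p(x,y) over all 6 cells.
  cell (a,r): −0.27·log₂0.27 = 0.5100
  cell (a,s): −0.24·log₂0.24 = 0.4941
  cell (b,r): −0.04·log₂0.04 = 0.1858
  cell (b,s): −0.02·log₂0.02 = 0.1129
  cell (c,r): −0.19·log₂0.19 = 0.4552
  cell (c,s): −0.24·log₂0.24 = 0.4941
Sum = 2.252 bits.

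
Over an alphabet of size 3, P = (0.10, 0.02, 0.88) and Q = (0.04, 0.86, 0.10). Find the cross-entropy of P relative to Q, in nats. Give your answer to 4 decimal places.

H(P,Q) = −Σ p·ln q.
  −0.10·ln(0.04) = 0.32189
  −0.02·ln(0.86) = 0.00302
  −0.88·ln(0.10) = 2.02627
H(P,Q) = 2.3512 nats.

2.3512 nats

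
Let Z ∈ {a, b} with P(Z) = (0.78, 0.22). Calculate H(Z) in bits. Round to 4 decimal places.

0.7602 bits

H(Z) = −Σ p·log₂ p.
  −(0.78)·log₂(0.78) = 0.27959
  −(0.22)·log₂(0.22) = 0.48057
Sum: 0.27959 + 0.48057 = 0.7602 bits.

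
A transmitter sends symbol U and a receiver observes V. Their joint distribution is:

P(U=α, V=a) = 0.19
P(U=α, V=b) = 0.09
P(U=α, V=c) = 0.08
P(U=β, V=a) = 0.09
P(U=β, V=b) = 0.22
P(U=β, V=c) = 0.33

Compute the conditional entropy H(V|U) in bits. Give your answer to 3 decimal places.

1.438 bits

Chain rule: H(V|U) = H(U,V) − H(U).
Marginals: p(U) = (0.3600, 0.6400), p(V) = (0.2800, 0.3100, 0.4100).
H(U,V) = 2.3804 bits; H(U) = 0.9427 bits.
H(V|U) = 2.3804 − 0.9427 = 1.438 bits.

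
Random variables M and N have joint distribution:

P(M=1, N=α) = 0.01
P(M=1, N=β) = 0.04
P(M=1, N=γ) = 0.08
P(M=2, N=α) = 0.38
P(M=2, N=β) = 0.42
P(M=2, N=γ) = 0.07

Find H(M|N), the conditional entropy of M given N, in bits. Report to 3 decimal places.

Marginals: p(M) = (0.1300, 0.8700), p(N) = (0.3900, 0.4600, 0.1500).
H(M|N) = Σ p(N) · H(M|N=·).
  N=α: p=0.3900, H(M|N=α) = 0.1720
  N=β: p=0.4600, H(M|N=β) = 0.4262
  N=γ: p=0.1500, H(M|N=γ) = 0.9968
Weighted sum = 0.413 bits.

0.413 bits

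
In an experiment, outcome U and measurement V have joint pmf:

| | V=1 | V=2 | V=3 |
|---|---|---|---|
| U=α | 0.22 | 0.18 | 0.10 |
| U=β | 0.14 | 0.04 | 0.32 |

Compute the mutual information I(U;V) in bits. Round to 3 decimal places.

Marginals: p(U) = (0.5000, 0.5000), p(V) = (0.3600, 0.2200, 0.4200).
I(U;V) = Σ p(x,y)·log₂[p(x,y)/(p(x)p(y))].
  (α,1): 0.22·log₂(1.2222) = 0.0637
  (α,2): 0.18·log₂(1.6364) = 0.1279
  (α,3): 0.10·log₂(0.4762) = -0.1070
  (β,1): 0.14·log₂(0.7778) = -0.0508
  (β,2): 0.04·log₂(0.3636) = -0.0584
  (β,3): 0.32·log₂(1.5238) = 0.1945
Sum = 0.170 bits.

0.170 bits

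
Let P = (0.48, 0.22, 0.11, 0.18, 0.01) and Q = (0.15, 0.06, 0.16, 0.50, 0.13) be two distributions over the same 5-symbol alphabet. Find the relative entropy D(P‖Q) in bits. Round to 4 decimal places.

0.8561 bits

D(P‖Q) = Σ p·log₂(p/q).
  0.48·log₂(0.48/0.15) = 0.80547
  0.22·log₂(0.22/0.06) = 0.41238
  0.11·log₂(0.11/0.16) = -0.05946
  0.18·log₂(0.18/0.50) = -0.26531
  0.01·log₂(0.01/0.13) = -0.03700
D(P‖Q) = 0.8561 bits.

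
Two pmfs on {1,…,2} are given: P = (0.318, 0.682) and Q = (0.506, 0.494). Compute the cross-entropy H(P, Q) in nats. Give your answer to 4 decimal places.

H(P,Q) = −Σ p·ln q.
  −0.318·ln(0.506) = 0.21663
  −0.682·ln(0.494) = 0.48096
H(P,Q) = 0.6976 nats.

0.6976 nats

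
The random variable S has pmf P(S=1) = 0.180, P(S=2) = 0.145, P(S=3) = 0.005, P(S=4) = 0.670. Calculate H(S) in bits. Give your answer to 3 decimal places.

H(S) = −Σ p·log₂ p.
  −(0.180)·log₂(0.180) = 0.4453
  −(0.145)·log₂(0.145) = 0.4040
  −(0.005)·log₂(0.005) = 0.0382
  −(0.670)·log₂(0.670) = 0.3871
Sum: 0.4453 + 0.4040 + 0.0382 + 0.3871 = 1.275 bits.

1.275 bits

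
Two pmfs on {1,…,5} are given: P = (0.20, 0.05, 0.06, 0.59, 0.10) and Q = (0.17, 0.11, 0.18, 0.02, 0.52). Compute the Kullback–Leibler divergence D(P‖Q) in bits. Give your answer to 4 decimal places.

2.5378 bits

D(P‖Q) = Σ p·log₂(p/q).
  0.20·log₂(0.20/0.17) = 0.04689
  0.05·log₂(0.05/0.11) = -0.05688
  0.06·log₂(0.06/0.18) = -0.09510
  0.59·log₂(0.59/0.02) = 2.88076
  0.10·log₂(0.10/0.52) = -0.23785
D(P‖Q) = 2.5378 bits.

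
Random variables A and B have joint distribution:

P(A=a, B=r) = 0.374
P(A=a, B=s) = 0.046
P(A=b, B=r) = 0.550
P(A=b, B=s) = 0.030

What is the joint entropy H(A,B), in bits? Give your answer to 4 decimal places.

1.3611 bits

H(A,B) = −Σ p(x,y)·log₂ p(x,y) over all 4 cells.
  cell (a,r): −0.374·log₂0.374 = 0.53066
  cell (a,s): −0.046·log₂0.046 = 0.20434
  cell (b,r): −0.550·log₂0.550 = 0.47437
  cell (b,s): −0.030·log₂0.030 = 0.15177
Sum = 1.3611 bits.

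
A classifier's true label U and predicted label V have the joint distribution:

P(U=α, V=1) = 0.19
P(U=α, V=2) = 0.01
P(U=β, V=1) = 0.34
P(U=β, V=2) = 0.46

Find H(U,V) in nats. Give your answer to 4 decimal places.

1.0856 nats

H(U,V) = −Σ p(x,y)·ln p(x,y) over all 4 cells.
  cell (α,1): −0.19·ln0.19 = 0.31554
  cell (α,2): −0.01·ln0.01 = 0.04605
  cell (β,1): −0.34·ln0.34 = 0.36680
  cell (β,2): −0.46·ln0.46 = 0.35720
Sum = 1.0856 nats.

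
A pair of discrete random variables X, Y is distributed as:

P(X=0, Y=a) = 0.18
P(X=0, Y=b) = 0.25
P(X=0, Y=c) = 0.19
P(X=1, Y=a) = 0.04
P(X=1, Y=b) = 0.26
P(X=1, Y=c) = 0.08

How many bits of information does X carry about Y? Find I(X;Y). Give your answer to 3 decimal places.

0.061 bits

Marginals: p(X) = (0.6200, 0.3800), p(Y) = (0.2200, 0.5100, 0.2700).
I(X;Y) = H(X) + H(Y) − H(X,Y).
H(X) = 0.9580, H(Y) = 1.4860, H(X,Y) = 2.3831.
I(X;Y) = 0.9580 + 1.4860 − 2.3831 = 0.061 bits.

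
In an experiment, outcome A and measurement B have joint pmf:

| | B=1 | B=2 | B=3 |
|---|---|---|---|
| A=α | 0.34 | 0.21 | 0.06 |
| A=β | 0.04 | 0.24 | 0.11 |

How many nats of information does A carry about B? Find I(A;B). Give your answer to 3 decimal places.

Marginals: p(A) = (0.6100, 0.3900), p(B) = (0.3800, 0.4500, 0.1700).
I(A;B) = Σ p(x,y)·ln[p(x,y)/(p(x)p(y))].
  (α,1): 0.34·ln(1.4668) = 0.1302
  (α,2): 0.21·ln(0.7650) = -0.0562
  (α,3): 0.06·ln(0.5786) = -0.0328
  (β,1): 0.04·ln(0.2699) = -0.0524
  (β,2): 0.24·ln(1.3675) = 0.0751
  (β,3): 0.11·ln(1.6591) = 0.0557
Sum = 0.120 nats.

0.120 nats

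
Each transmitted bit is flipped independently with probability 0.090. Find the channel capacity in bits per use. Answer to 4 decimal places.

0.5635 bits

Binary symmetric channel: C = 1 − h₂(ε) where h₂ is the binary entropy function.
h₂(0.090) = −0.090·log₂0.090 − 0.910·log₂0.910 = 0.4365.
C = 1 − 0.4365 = 0.5635 bits per channel use.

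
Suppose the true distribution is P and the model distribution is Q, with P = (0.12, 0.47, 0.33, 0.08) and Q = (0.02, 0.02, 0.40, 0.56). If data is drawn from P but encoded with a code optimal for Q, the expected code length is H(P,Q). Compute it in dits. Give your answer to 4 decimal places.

H(P,Q) = −Σ p·log₁₀ q.
  −0.12·log₁₀(0.02) = 0.20388
  −0.47·log₁₀(0.02) = 0.79852
  −0.33·log₁₀(0.40) = 0.13132
  −0.08·log₁₀(0.56) = 0.02014
H(P,Q) = 1.1539 dits.

1.1539 dits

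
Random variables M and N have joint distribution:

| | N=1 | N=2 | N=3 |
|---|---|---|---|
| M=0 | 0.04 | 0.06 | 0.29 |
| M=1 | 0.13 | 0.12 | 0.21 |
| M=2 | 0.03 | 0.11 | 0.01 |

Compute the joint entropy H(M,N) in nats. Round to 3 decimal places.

1.898 nats

H(M,N) = −Σ p(x,y)·ln p(x,y) over all 9 cells.
  cell (0,1): −0.04·ln0.04 = 0.1288
  cell (0,2): −0.06·ln0.06 = 0.1688
  cell (0,3): −0.29·ln0.29 = 0.3590
  cell (1,1): −0.13·ln0.13 = 0.2652
  cell (1,2): −0.12·ln0.12 = 0.2544
  cell (1,3): −0.21·ln0.21 = 0.3277
  cell (2,1): −0.03·ln0.03 = 0.1052
  cell (2,2): −0.11·ln0.11 = 0.2428
  cell (2,3): −0.01·ln0.01 = 0.0461
Sum = 1.898 nats.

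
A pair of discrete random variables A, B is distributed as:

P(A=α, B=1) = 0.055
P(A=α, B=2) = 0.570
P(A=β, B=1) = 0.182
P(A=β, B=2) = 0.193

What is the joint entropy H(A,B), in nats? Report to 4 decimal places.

1.1075 nats

H(A,B) = −Σ p(x,y)·ln p(x,y) over all 4 cells.
  cell (α,1): −0.055·ln0.055 = 0.15952
  cell (α,2): −0.570·ln0.570 = 0.32041
  cell (β,1): −0.182·ln0.182 = 0.31008
  cell (β,2): −0.193·ln0.193 = 0.31750
Sum = 1.1075 nats.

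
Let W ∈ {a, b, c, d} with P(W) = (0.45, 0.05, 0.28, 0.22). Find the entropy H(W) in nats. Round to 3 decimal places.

H(W) = −Σ p·ln p.
  −(0.45)·ln(0.45) = 0.3593
  −(0.05)·ln(0.05) = 0.1498
  −(0.28)·ln(0.28) = 0.3564
  −(0.22)·ln(0.22) = 0.3331
Sum: 0.3593 + 0.1498 + 0.3564 + 0.3331 = 1.199 nats.

1.199 nats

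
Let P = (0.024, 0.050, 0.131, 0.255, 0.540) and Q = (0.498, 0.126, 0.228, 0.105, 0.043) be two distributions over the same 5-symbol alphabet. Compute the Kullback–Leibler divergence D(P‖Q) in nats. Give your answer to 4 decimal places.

1.4011 nats

D(P‖Q) = Σ p·ln(p/q).
  0.024·ln(0.024/0.498) = -0.07278
  0.050·ln(0.050/0.126) = -0.04621
  0.131·ln(0.131/0.228) = -0.07259
  0.255·ln(0.255/0.105) = 0.22626
  0.540·ln(0.540/0.043) = 1.36640
D(P‖Q) = 1.4011 nats.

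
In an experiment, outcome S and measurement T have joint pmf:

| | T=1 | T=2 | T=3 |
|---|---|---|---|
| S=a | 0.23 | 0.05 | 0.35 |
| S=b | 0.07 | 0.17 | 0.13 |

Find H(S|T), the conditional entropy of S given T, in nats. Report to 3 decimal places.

0.561 nats

Chain rule: H(S|T) = H(S,T) − H(T).
Marginals: p(S) = (0.6300, 0.3700), p(T) = (0.3000, 0.2200, 0.4800).
H(S,T) = 1.6079 nats; H(T) = 1.0466 nats.
H(S|T) = 1.6079 − 1.0466 = 0.561 nats.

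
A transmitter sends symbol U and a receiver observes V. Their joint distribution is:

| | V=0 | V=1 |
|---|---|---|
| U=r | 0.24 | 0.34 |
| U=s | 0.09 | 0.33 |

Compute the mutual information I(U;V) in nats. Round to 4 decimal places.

0.0226 nats

Marginals: p(U) = (0.5800, 0.4200), p(V) = (0.3300, 0.6700).
I(U;V) = H(U) + H(V) − H(U,V).
H(U) = 0.6803, H(V) = 0.6342, H(U,V) = 1.2919.
I(U;V) = 0.6803 + 0.6342 − 1.2919 = 0.0226 nats.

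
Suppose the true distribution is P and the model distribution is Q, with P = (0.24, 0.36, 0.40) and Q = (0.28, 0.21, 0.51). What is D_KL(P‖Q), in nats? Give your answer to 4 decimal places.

D(P‖Q) = Σ p·ln(p/q).
  0.24·ln(0.24/0.28) = -0.03700
  0.36·ln(0.36/0.21) = 0.19404
  0.40·ln(0.40/0.51) = -0.09718
D(P‖Q) = 0.0599 nats.

0.0599 nats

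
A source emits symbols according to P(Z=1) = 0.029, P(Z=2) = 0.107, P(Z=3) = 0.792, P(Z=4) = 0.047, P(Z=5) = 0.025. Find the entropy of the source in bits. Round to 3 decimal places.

H(Z) = −Σ p·log₂ p.
  −(0.029)·log₂(0.029) = 0.1481
  −(0.107)·log₂(0.107) = 0.3450
  −(0.792)·log₂(0.792) = 0.2665
  −(0.047)·log₂(0.047) = 0.2073
  −(0.025)·log₂(0.025) = 0.1330
Sum: 0.1481 + 0.3450 + 0.2665 + 0.2073 + 0.1330 = 1.100 bits.

1.100 bits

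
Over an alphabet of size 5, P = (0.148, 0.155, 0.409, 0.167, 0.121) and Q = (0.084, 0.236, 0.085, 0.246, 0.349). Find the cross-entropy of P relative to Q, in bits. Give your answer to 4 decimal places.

2.8280 bits

H(P,Q) = −Σ p·log₂ q.
  −0.148·log₂(0.084) = 0.52887
  −0.155·log₂(0.236) = 0.32289
  −0.409·log₂(0.085) = 1.45456
  −0.167·log₂(0.246) = 0.33789
  −0.121·log₂(0.349) = 0.18376
H(P,Q) = 2.8280 bits.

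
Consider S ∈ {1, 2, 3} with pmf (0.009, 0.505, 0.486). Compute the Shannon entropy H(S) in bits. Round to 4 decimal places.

H(S) = −Σ p·log₂ p.
  −(0.009)·log₂(0.009) = 0.06116
  −(0.505)·log₂(0.505) = 0.49775
  −(0.486)·log₂(0.486) = 0.50591
Sum: 0.06116 + 0.49775 + 0.50591 = 1.0648 bits.

1.0648 bits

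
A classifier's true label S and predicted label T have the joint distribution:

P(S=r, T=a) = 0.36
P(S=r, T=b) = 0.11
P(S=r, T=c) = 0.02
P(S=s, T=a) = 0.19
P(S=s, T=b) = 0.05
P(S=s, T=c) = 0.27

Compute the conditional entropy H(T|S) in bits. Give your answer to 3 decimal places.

1.175 bits

Chain rule: H(T|S) = H(S,T) − H(S).
Marginals: p(S) = (0.4900, 0.5100), p(T) = (0.5500, 0.1600, 0.2900).
H(S,T) = 2.1751 bits; H(S) = 0.9997 bits.
H(T|S) = 2.1751 − 0.9997 = 1.175 bits.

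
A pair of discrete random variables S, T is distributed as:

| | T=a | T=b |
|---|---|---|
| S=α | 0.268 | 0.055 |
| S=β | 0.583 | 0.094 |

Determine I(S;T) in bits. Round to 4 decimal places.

Marginals: p(S) = (0.3230, 0.6770), p(T) = (0.8510, 0.1490).
I(S;T) = H(S) + H(T) − H(S,T).
H(S) = 0.9076, H(T) = 0.6073, H(S,T) = 1.5137.
I(S;T) = 0.9076 + 0.6073 − 1.5137 = 0.0012 bits.

0.0012 bits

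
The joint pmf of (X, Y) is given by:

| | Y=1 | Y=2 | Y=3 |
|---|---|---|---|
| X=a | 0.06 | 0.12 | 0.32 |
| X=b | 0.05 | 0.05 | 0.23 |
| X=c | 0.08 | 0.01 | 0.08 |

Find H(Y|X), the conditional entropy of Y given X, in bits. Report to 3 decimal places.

1.244 bits

Marginals: p(X) = (0.5000, 0.3300, 0.1700), p(Y) = (0.1900, 0.1800, 0.6300).
H(Y|X) = Σ p(X) · H(Y|X=·).
  X=a: p=0.5000, H(Y|X=a) = 1.2733
  X=b: p=0.3300, H(Y|X=b) = 1.1880
  X=c: p=0.1700, H(Y|X=c) = 1.2639
Weighted sum = 1.244 bits.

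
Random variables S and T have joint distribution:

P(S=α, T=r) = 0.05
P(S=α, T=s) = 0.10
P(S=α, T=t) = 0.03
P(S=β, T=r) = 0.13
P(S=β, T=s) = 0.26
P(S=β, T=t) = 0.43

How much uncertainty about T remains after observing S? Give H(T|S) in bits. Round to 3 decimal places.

1.431 bits

Marginals: p(S) = (0.1800, 0.8200), p(T) = (0.1800, 0.3600, 0.4600).
H(T|S) = Σ p(S) · H(T|S=·).
  S=α: p=0.1800, H(T|S=α) = 1.4153
  S=β: p=0.8200, H(T|S=β) = 1.4350
Weighted sum = 1.431 bits.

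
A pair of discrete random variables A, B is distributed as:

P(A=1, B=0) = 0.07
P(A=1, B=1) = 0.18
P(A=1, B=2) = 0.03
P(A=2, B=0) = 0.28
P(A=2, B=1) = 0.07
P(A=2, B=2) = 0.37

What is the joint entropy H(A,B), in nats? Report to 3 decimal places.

H(A,B) = −Σ p(x,y)·ln p(x,y) over all 6 cells.
  cell (1,0): −0.07·ln0.07 = 0.1861
  cell (1,1): −0.18·ln0.18 = 0.3087
  cell (1,2): −0.03·ln0.03 = 0.1052
  cell (2,0): −0.28·ln0.28 = 0.3564
  cell (2,1): −0.07·ln0.07 = 0.1861
  cell (2,2): −0.37·ln0.37 = 0.3679
Sum = 1.510 nats.

1.510 nats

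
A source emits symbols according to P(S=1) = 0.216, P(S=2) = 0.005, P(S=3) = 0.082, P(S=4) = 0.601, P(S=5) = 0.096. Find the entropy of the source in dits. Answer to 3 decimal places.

0.475 dits

H(S) = −Σ p·log₁₀ p.
  −(0.216)·log₁₀(0.216) = 0.1438
  −(0.005)·log₁₀(0.005) = 0.0115
  −(0.082)·log₁₀(0.082) = 0.0891
  −(0.601)·log₁₀(0.601) = 0.1329
  −(0.096)·log₁₀(0.096) = 0.0977
Sum: 0.1438 + 0.0115 + 0.0891 + 0.1329 + 0.0977 = 0.475 dits.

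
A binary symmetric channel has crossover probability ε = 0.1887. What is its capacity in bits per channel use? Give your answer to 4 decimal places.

0.3013 bits

Binary symmetric channel: C = 1 − h₂(ε) where h₂ is the binary entropy function.
h₂(0.1887) = −0.1887·log₂0.1887 − 0.8113·log₂0.8113 = 0.6987.
C = 1 − 0.6987 = 0.3013 bits per channel use.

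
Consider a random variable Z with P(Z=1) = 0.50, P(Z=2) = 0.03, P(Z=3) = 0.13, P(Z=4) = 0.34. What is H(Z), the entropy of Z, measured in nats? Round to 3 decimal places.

1.084 nats

H(Z) = −Σ p·ln p.
  −(0.50)·ln(0.50) = 0.3466
  −(0.03)·ln(0.03) = 0.1052
  −(0.13)·ln(0.13) = 0.2652
  −(0.34)·ln(0.34) = 0.3668
Sum: 0.3466 + 0.1052 + 0.2652 + 0.3668 = 1.084 nats.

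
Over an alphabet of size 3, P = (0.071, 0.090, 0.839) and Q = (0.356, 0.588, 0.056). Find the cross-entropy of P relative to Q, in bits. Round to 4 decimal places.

H(P,Q) = −Σ p·log₂ q.
  −0.071·log₂(0.356) = 0.10579
  −0.090·log₂(0.588) = 0.06895
  −0.839·log₂(0.056) = 3.48892
H(P,Q) = 3.6637 bits.

3.6637 bits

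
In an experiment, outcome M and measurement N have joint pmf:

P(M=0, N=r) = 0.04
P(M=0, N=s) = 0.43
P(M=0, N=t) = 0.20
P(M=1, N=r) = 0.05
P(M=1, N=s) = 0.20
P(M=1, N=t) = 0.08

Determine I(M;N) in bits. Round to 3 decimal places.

Marginals: p(M) = (0.6700, 0.3300), p(N) = (0.0900, 0.6300, 0.2800).
I(M;N) = Σ p(x,y)·log₂[p(x,y)/(p(x)p(y))].
  (0,r): 0.04·log₂(0.6633) = -0.0237
  (0,s): 0.43·log₂(1.0187) = 0.0115
  (0,t): 0.20·log₂(1.0661) = 0.0185
  (1,r): 0.05·log₂(1.6835) = 0.0376
  (1,s): 0.20·log₂(0.9620) = -0.0112
  (1,t): 0.08·log₂(0.8658) = -0.0166
Sum = 0.016 bits.

0.016 bits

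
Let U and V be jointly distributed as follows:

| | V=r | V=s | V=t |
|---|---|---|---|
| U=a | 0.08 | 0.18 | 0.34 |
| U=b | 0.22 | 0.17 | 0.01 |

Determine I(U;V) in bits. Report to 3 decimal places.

Marginals: p(U) = (0.6000, 0.4000), p(V) = (0.3000, 0.3500, 0.3500).
I(U;V) = H(U) + H(V) − H(U,V).
H(U) = 0.9710, H(V) = 1.5813, H(U,V) = 2.2476.
I(U;V) = 0.9710 + 1.5813 − 2.2476 = 0.305 bits.

0.305 bits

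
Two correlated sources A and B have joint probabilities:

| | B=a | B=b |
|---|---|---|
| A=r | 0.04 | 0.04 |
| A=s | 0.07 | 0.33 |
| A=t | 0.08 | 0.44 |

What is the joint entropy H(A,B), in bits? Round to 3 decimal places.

H(A,B) = −Σ p(x,y)·log₂ p(x,y) over all 6 cells.
  cell (r,a): −0.04·log₂0.04 = 0.1858
  cell (r,b): −0.04·log₂0.04 = 0.1858
  cell (s,a): −0.07·log₂0.07 = 0.2686
  cell (s,b): −0.33·log₂0.33 = 0.5278
  cell (t,a): −0.08·log₂0.08 = 0.2915
  cell (t,b): −0.44·log₂0.44 = 0.5211
Sum = 1.981 bits.

1.981 bits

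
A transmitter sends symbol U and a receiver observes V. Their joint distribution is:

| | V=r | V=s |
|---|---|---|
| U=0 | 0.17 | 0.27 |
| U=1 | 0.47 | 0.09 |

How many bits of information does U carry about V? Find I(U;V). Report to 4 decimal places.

0.1631 bits

Marginals: p(U) = (0.4400, 0.5600), p(V) = (0.6400, 0.3600).
I(U;V) = H(U) + H(V) − H(U,V).
H(U) = 0.9896, H(V) = 0.9427, H(U,V) = 1.7692.
I(U;V) = 0.9896 + 0.9427 − 1.7692 = 0.1631 bits.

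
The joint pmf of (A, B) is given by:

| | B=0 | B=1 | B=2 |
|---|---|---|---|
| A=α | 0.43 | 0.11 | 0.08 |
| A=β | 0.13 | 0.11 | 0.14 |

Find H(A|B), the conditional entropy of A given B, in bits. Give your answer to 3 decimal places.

0.866 bits

Chain rule: H(A|B) = H(A,B) − H(B).
Marginals: p(A) = (0.6200, 0.3800), p(B) = (0.5600, 0.2200, 0.2200).
H(A,B) = 2.2954 bits; H(B) = 1.4296 bits.
H(A|B) = 2.2954 − 1.4296 = 0.866 bits.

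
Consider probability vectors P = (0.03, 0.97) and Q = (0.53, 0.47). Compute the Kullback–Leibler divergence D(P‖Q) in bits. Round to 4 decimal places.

0.8897 bits

D(P‖Q) = Σ p·log₂(p/q).
  0.03·log₂(0.03/0.53) = -0.12429
  0.97·log₂(0.97/0.47) = 1.01396
D(P‖Q) = 0.8897 bits.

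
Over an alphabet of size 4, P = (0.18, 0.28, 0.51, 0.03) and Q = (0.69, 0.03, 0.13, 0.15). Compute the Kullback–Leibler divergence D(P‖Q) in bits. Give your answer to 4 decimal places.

D(P‖Q) = Σ p·log₂(p/q).
  0.18·log₂(0.18/0.69) = -0.34895
  0.28·log₂(0.28/0.03) = 0.90227
  0.51·log₂(0.51/0.13) = 1.00571
  0.03·log₂(0.03/0.15) = -0.06966
D(P‖Q) = 1.4894 bits.

1.4894 bits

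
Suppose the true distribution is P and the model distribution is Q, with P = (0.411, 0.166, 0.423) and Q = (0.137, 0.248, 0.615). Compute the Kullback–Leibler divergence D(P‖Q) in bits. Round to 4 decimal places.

D(P‖Q) = Σ p·log₂(p/q).
  0.411·log₂(0.411/0.137) = 0.65142
  0.166·log₂(0.166/0.248) = -0.09614
  0.423·log₂(0.423/0.615) = -0.22839
D(P‖Q) = 0.3269 bits.

0.3269 bits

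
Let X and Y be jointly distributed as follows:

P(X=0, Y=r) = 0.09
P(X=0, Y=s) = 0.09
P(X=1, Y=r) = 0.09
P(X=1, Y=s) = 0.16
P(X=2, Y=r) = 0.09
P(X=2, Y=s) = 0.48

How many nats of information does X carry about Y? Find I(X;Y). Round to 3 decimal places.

Marginals: p(X) = (0.1800, 0.2500, 0.5700), p(Y) = (0.2700, 0.7300).
I(X;Y) = H(X) + H(Y) − H(X,Y).
H(X) = 0.9756, H(Y) = 0.5833, H(X,Y) = 1.5124.
I(X;Y) = 0.9756 + 0.5833 − 1.5124 = 0.047 nats.

0.047 nats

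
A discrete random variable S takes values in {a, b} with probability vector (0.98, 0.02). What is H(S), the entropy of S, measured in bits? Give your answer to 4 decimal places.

0.1414 bits

H(S) = −Σ p·log₂ p.
  −(0.98)·log₂(0.98) = 0.02856
  −(0.02)·log₂(0.02) = 0.11288
Sum: 0.02856 + 0.11288 = 0.1414 bits.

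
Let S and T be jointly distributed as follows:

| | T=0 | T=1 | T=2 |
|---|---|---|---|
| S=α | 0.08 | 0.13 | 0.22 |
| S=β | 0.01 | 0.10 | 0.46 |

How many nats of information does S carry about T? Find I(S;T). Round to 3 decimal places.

Marginals: p(S) = (0.4300, 0.5700), p(T) = (0.0900, 0.2300, 0.6800).
I(S;T) = H(S) + H(T) − H(S,T).
H(S) = 0.6833, H(T) = 0.8170, H(S,T) = 1.4339.
I(S;T) = 0.6833 + 0.8170 − 1.4339 = 0.066 nats.

0.066 nats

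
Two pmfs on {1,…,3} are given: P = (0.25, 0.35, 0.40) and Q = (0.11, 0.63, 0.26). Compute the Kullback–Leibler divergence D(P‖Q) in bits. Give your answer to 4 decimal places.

0.2479 bits

D(P‖Q) = Σ p·log₂(p/q).
  0.25·log₂(0.25/0.11) = 0.29611
  0.35·log₂(0.35/0.63) = -0.29680
  0.40·log₂(0.40/0.26) = 0.24860
D(P‖Q) = 0.2479 bits.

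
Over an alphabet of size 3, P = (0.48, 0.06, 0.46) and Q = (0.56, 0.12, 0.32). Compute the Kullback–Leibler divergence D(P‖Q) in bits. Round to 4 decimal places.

0.0741 bits

D(P‖Q) = Σ p·log₂(p/q).
  0.48·log₂(0.48/0.56) = -0.10675
  0.06·log₂(0.06/0.12) = -0.06000
  0.46·log₂(0.46/0.32) = 0.24084
D(P‖Q) = 0.0741 bits.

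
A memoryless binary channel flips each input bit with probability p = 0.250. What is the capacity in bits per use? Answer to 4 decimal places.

0.1887 bits

Binary symmetric channel: C = 1 − h₂(ε) where h₂ is the binary entropy function.
h₂(0.250) = −0.250·log₂0.250 − 0.750·log₂0.750 = 0.8113.
C = 1 − 0.8113 = 0.1887 bits per channel use.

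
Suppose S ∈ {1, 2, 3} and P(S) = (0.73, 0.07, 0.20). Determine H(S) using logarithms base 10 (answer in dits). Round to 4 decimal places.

H(S) = −Σ p·log₁₀ p.
  −(0.73)·log₁₀(0.73) = 0.09977
  −(0.07)·log₁₀(0.07) = 0.08084
  −(0.20)·log₁₀(0.20) = 0.13979
Sum: 0.09977 + 0.08084 + 0.13979 = 0.3204 dits.

0.3204 dits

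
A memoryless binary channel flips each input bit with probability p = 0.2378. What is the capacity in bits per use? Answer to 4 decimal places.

0.2086 bits

Binary symmetric channel: C = 1 − h₂(ε) where h₂ is the binary entropy function.
h₂(0.2378) = −0.2378·log₂0.2378 − 0.7622·log₂0.7622 = 0.7914.
C = 1 − 0.7914 = 0.2086 bits per channel use.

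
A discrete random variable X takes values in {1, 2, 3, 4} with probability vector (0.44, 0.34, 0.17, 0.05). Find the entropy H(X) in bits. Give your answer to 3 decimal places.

H(X) = −Σ p·log₂ p.
  −(0.44)·log₂(0.44) = 0.5211
  −(0.34)·log₂(0.34) = 0.5292
  −(0.17)·log₂(0.17) = 0.4346
  −(0.05)·log₂(0.05) = 0.2161
Sum: 0.5211 + 0.5292 + 0.4346 + 0.2161 = 1.701 bits.

1.701 bits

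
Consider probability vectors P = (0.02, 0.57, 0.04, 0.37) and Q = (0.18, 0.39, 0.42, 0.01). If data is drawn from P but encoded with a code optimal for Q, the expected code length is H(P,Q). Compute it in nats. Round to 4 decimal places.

2.3096 nats

H(P,Q) = −Σ p·ln q.
  −0.02·ln(0.18) = 0.03430
  −0.57·ln(0.39) = 0.53672
  −0.04·ln(0.42) = 0.03470
  −0.37·ln(0.01) = 1.70391
H(P,Q) = 2.3096 nats.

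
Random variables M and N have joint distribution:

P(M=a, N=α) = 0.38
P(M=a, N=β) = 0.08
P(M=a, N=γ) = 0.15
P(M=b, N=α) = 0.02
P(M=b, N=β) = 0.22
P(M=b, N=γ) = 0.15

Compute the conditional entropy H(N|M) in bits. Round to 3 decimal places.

Marginals: p(M) = (0.6100, 0.3900), p(N) = (0.4000, 0.3000, 0.3000).
H(N|M) = Σ p(M) · H(N|M=·).
  M=a: p=0.6100, H(N|M=a) = 1.3074
  M=b: p=0.3900, H(N|M=b) = 1.2159
Weighted sum = 1.272 bits.

1.272 bits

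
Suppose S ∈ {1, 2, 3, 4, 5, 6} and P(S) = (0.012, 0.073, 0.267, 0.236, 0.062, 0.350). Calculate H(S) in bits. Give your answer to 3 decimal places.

2.131 bits

H(S) = −Σ p·log₂ p.
  −(0.012)·log₂(0.012) = 0.0766
  −(0.073)·log₂(0.073) = 0.2756
  −(0.267)·log₂(0.267) = 0.5087
  −(0.236)·log₂(0.236) = 0.4916
  −(0.062)·log₂(0.062) = 0.2487
  −(0.350)·log₂(0.350) = 0.5301
Sum: 0.0766 + 0.2756 + 0.5087 + 0.4916 + 0.2487 + 0.5301 = 2.131 bits.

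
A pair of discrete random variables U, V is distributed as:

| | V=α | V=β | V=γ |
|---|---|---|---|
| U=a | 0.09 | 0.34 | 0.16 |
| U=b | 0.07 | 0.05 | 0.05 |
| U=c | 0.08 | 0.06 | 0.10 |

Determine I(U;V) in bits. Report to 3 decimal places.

0.081 bits

Marginals: p(U) = (0.5900, 0.1700, 0.2400), p(V) = (0.2400, 0.4500, 0.3100).
I(U;V) = H(U) + H(V) − H(U,V).
H(U) = 1.3778, H(V) = 1.5363, H(U,V) = 2.8328.
I(U;V) = 1.3778 + 1.5363 − 2.8328 = 0.081 bits.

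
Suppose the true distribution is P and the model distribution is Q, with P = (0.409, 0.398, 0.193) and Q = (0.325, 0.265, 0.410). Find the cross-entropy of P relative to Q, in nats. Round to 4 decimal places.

1.1603 nats

H(P,Q) = −Σ p·ln q.
  −0.409·ln(0.325) = 0.45969
  −0.398·ln(0.265) = 0.52855
  −0.193·ln(0.410) = 0.17208
H(P,Q) = 1.1603 nats.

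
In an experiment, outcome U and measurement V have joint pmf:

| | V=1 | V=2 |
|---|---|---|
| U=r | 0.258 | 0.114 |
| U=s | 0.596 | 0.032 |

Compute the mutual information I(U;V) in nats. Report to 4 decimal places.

0.0600 nats

Marginals: p(U) = (0.3720, 0.6280), p(V) = (0.8540, 0.1460).
I(U;V) = Σ p(x,y)·ln[p(x,y)/(p(x)p(y))].
  (r,1): 0.258·ln(0.8121) = -0.05369
  (r,2): 0.114·ln(2.0990) = 0.08453
  (s,1): 0.596·ln(1.1113) = 0.06289
  (s,2): 0.032·ln(0.3490) = -0.03368
Sum = 0.0600 nats.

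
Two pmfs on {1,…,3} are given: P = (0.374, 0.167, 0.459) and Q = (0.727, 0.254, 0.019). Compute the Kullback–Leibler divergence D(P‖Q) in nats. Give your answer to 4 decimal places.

D(P‖Q) = Σ p·ln(p/q).
  0.374·ln(0.374/0.727) = -0.24859
  0.167·ln(0.167/0.254) = -0.07003
  0.459·ln(0.459/0.019) = 1.46174
D(P‖Q) = 1.1431 nats.

1.1431 nats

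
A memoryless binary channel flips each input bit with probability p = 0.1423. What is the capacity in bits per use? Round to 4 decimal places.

Binary symmetric channel: C = 1 − h₂(ε) where h₂ is the binary entropy function.
h₂(0.1423) = −0.1423·log₂0.1423 − 0.8577·log₂0.8577 = 0.5902.
C = 1 − 0.5902 = 0.4098 bits per channel use.

0.4098 bits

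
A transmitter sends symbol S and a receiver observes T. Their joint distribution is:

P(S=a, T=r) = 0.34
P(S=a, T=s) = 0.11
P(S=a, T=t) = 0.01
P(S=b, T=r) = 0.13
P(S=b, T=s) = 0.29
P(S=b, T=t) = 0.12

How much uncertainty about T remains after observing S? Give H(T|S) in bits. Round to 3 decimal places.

1.218 bits

Chain rule: H(T|S) = H(S,T) − H(S).
Marginals: p(S) = (0.4600, 0.5400), p(T) = (0.4700, 0.4000, 0.1300).
H(S,T) = 2.2135 bits; H(S) = 0.9954 bits.
H(T|S) = 2.2135 − 0.9954 = 1.218 bits.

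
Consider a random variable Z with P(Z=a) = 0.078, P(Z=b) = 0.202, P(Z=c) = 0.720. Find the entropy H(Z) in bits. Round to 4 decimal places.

1.0944 bits

H(Z) = −Σ p·log₂ p.
  −(0.078)·log₂(0.078) = 0.28707
  −(0.202)·log₂(0.202) = 0.46613
  −(0.720)·log₂(0.720) = 0.34123
Sum: 0.28707 + 0.46613 + 0.34123 = 1.0944 bits.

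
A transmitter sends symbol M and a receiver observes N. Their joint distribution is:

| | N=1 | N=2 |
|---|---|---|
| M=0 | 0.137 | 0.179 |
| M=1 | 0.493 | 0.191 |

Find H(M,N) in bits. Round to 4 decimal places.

1.7964 bits

H(M,N) = −Σ p(x,y)·log₂ p(x,y) over all 4 cells.
  cell (0,1): −0.137·log₂0.137 = 0.39288
  cell (0,2): −0.179·log₂0.179 = 0.44427
  cell (1,1): −0.493·log₂0.493 = 0.50303
  cell (1,2): −0.191·log₂0.191 = 0.45618
Sum = 1.7964 bits.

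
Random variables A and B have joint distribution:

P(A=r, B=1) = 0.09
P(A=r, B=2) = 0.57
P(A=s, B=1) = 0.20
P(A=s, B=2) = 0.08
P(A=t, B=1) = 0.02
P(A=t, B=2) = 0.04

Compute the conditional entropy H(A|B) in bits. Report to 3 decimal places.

0.936 bits

Chain rule: H(A|B) = H(A,B) − H(B).
Marginals: p(A) = (0.6600, 0.2800, 0.0600), p(B) = (0.3100, 0.6900).
H(A,B) = 1.8294 bits; H(B) = 0.8932 bits.
H(A|B) = 1.8294 − 0.8932 = 0.936 bits.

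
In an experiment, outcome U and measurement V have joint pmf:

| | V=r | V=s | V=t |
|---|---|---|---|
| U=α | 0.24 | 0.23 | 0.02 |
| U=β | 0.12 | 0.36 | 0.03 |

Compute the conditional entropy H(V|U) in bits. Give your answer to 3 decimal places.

1.144 bits

Marginals: p(U) = (0.4900, 0.5100), p(V) = (0.3600, 0.5900, 0.0500).
H(V|U) = Σ p(U) · H(V|U=·).
  U=α: p=0.4900, H(V|U=α) = 1.2049
  U=β: p=0.5100, H(V|U=β) = 1.0863
Weighted sum = 1.144 bits.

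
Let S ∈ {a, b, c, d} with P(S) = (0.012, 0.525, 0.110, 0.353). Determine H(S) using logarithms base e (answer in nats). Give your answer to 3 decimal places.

1.002 nats

H(S) = −Σ p·ln p.
  −(0.012)·ln(0.012) = 0.0531
  −(0.525)·ln(0.525) = 0.3383
  −(0.110)·ln(0.110) = 0.2428
  −(0.353)·ln(0.353) = 0.3676
Sum: 0.0531 + 0.3383 + 0.2428 + 0.3676 = 1.002 nats.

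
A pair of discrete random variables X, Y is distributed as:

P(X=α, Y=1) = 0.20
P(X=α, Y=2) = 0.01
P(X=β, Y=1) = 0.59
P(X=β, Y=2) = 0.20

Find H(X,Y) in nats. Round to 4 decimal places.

H(X,Y) = −Σ p(x,y)·ln p(x,y) over all 4 cells.
  cell (α,1): −0.20·ln0.20 = 0.32189
  cell (α,2): −0.01·ln0.01 = 0.04605
  cell (β,1): −0.59·ln0.59 = 0.31130
  cell (β,2): −0.20·ln0.20 = 0.32189
Sum = 1.0011 nats.

1.0011 nats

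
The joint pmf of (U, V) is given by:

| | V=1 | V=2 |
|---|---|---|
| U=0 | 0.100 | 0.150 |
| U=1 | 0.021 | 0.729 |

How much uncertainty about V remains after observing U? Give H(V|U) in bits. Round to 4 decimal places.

0.3809 bits

Chain rule: H(V|U) = H(U,V) − H(U).
Marginals: p(U) = (0.2500, 0.7500), p(V) = (0.1210, 0.8790).
H(U,V) = 1.1922 bits; H(U) = 0.8113 bits.
H(V|U) = 1.1922 − 0.8113 = 0.3809 bits.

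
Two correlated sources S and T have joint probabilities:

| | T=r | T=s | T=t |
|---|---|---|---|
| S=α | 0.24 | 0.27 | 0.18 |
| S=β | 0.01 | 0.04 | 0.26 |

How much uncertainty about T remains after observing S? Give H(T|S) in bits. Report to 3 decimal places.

1.314 bits

Marginals: p(S) = (0.6900, 0.3100), p(T) = (0.2500, 0.3100, 0.4400).
H(T|S) = Σ p(S) · H(T|S=·).
  S=α: p=0.6900, H(T|S=α) = 1.5653
  S=β: p=0.3100, H(T|S=β) = 0.7538
Weighted sum = 1.314 bits.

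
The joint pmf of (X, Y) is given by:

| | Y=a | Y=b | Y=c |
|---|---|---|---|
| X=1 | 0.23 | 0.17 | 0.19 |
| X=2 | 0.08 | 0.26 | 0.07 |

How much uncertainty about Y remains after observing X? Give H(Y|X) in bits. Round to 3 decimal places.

1.466 bits

Marginals: p(X) = (0.5900, 0.4100), p(Y) = (0.3100, 0.4300, 0.2600).
H(Y|X) = Σ p(X) · H(Y|X=·).
  X=1: p=0.5900, H(Y|X=1) = 1.5735
  X=2: p=0.4100, H(Y|X=2) = 1.3121
Weighted sum = 1.466 bits.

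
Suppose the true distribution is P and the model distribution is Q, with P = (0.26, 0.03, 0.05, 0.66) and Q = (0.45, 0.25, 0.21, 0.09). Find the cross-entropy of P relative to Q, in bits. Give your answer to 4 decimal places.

2.7649 bits

H(P,Q) = −Σ p·log₂ q.
  −0.26·log₂(0.45) = 0.29952
  −0.03·log₂(0.25) = 0.06000
  −0.05·log₂(0.21) = 0.11258
  −0.66·log₂(0.09) = 2.29279
H(P,Q) = 2.7649 bits.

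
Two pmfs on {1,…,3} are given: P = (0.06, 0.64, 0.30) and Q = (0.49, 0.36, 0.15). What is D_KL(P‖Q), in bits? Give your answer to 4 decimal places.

D(P‖Q) = Σ p·log₂(p/q).
  0.06·log₂(0.06/0.49) = -0.18178
  0.64·log₂(0.64/0.36) = 0.53125
  0.30·log₂(0.30/0.15) = 0.30000
D(P‖Q) = 0.6495 bits.

0.6495 bits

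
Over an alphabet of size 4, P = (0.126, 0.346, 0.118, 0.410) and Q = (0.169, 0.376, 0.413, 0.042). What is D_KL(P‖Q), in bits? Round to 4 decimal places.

1.0396 bits

D(P‖Q) = Σ p·log₂(p/q).
  0.126·log₂(0.126/0.169) = -0.05337
  0.346·log₂(0.346/0.376) = -0.04151
  0.118·log₂(0.118/0.413) = -0.21327
  0.410·log₂(0.410/0.042) = 1.34774
D(P‖Q) = 1.0396 bits.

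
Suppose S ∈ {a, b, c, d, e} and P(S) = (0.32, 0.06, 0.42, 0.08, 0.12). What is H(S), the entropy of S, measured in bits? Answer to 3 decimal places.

H(S) = −Σ p·log₂ p.
  −(0.32)·log₂(0.32) = 0.5260
  −(0.06)·log₂(0.06) = 0.2435
  −(0.42)·log₂(0.42) = 0.5256
  −(0.08)·log₂(0.08) = 0.2915
  −(0.12)·log₂(0.12) = 0.3671
Sum: 0.5260 + 0.2435 + 0.5256 + 0.2915 + 0.3671 = 1.954 bits.

1.954 bits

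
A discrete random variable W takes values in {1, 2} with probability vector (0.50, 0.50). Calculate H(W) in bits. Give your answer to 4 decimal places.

H(W) = −Σ p·log₂ p.
  −(0.50)·log₂(0.50) = 0.50000
  −(0.50)·log₂(0.50) = 0.50000
Sum: 0.50000 + 0.50000 = 1.0000 bits.

1.0000 bits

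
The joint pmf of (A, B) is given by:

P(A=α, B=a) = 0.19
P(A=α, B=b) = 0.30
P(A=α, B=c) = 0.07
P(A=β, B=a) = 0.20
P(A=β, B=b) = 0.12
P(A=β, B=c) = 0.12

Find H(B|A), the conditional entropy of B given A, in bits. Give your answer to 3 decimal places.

1.454 bits

Chain rule: H(B|A) = H(A,B) − H(A).
Marginals: p(A) = (0.5600, 0.4400), p(B) = (0.3900, 0.4200, 0.1900).
H(A,B) = 2.4434 bits; H(A) = 0.9896 bits.
H(B|A) = 2.4434 − 0.9896 = 1.454 bits.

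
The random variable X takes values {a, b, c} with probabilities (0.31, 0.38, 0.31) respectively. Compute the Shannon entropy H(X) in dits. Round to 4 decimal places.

H(X) = −Σ p·log₁₀ p.
  −(0.31)·log₁₀(0.31) = 0.15768
  −(0.38)·log₁₀(0.38) = 0.15968
  −(0.31)·log₁₀(0.31) = 0.15768
Sum: 0.15768 + 0.15968 + 0.15768 = 0.4750 dits.

0.4750 dits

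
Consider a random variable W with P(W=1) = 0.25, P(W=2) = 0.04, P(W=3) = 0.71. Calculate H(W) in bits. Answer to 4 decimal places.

H(W) = −Σ p·log₂ p.
  −(0.25)·log₂(0.25) = 0.50000
  −(0.04)·log₂(0.04) = 0.18575
  −(0.71)·log₂(0.71) = 0.35082
Sum: 0.50000 + 0.18575 + 0.35082 = 1.0366 bits.

1.0366 bits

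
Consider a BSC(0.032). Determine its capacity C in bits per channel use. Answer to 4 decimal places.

Binary symmetric channel: C = 1 − h₂(ε) where h₂ is the binary entropy function.
h₂(0.032) = −0.032·log₂0.032 − 0.968·log₂0.968 = 0.2043.
C = 1 − 0.2043 = 0.7957 bits per channel use.

0.7957 bits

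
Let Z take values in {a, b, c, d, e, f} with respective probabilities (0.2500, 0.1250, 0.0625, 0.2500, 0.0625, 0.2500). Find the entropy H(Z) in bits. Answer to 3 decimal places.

H(Z) = −Σ p·log₂ p.
  −(0.2500)·log₂(0.2500) = 0.5000
  −(0.1250)·log₂(0.1250) = 0.3750
  −(0.0625)·log₂(0.0625) = 0.2500
  −(0.2500)·log₂(0.2500) = 0.5000
  −(0.0625)·log₂(0.0625) = 0.2500
  −(0.2500)·log₂(0.2500) = 0.5000
Sum: 0.5000 + 0.3750 + 0.2500 + 0.5000 + 0.2500 + 0.5000 = 2.375 bits.

2.375 bits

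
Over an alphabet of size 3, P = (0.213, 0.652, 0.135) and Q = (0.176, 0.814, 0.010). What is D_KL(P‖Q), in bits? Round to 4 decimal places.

0.3568 bits

D(P‖Q) = Σ p·log₂(p/q).
  0.213·log₂(0.213/0.176) = 0.05863
  0.652·log₂(0.652/0.814) = -0.20874
  0.135·log₂(0.135/0.010) = 0.50691
D(P‖Q) = 0.3568 bits.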